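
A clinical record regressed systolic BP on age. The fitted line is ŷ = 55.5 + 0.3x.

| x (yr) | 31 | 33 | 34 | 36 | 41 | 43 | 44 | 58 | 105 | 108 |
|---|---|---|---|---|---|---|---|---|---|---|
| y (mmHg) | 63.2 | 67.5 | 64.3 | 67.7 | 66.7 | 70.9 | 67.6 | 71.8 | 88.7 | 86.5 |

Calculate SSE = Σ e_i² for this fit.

SSE = 25.62

x=31: ŷ = 55.5 + 0.3·31 = 64.8; e = 63.2 − 64.8 = -1.6
x=33: ŷ = 55.5 + 0.3·33 = 65.4; e = 67.5 − 65.4 = 2.1
x=34: ŷ = 55.5 + 0.3·34 = 65.7; e = 64.3 − 65.7 = -1.4
x=36: ŷ = 55.5 + 0.3·36 = 66.3; e = 67.7 − 66.3 = 1.4
x=41: ŷ = 55.5 + 0.3·41 = 67.8; e = 66.7 − 67.8 = -1.1
x=43: ŷ = 55.5 + 0.3·43 = 68.4; e = 70.9 − 68.4 = 2.5
x=44: ŷ = 55.5 + 0.3·44 = 68.7; e = 67.6 − 68.7 = -1.1
x=58: ŷ = 55.5 + 0.3·58 = 72.9; e = 71.8 − 72.9 = -1.1
x=105: ŷ = 55.5 + 0.3·105 = 87; e = 88.7 − 87 = 1.7
x=108: ŷ = 55.5 + 0.3·108 = 87.9; e = 86.5 − 87.9 = -1.4
SSE = 2.56 + 4.41 + 1.96 + 1.96 + 1.21 + 6.25 + 1.21 + 1.21 + 2.89 + 1.96 = 25.62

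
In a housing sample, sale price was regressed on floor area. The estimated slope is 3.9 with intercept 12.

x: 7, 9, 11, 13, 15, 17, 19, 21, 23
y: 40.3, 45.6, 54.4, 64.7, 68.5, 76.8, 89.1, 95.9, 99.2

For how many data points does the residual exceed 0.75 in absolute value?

x=7: ŷ = 12 + 3.9·7 = 39.3; e = 40.3 − 39.3 = 1
x=9: ŷ = 12 + 3.9·9 = 47.1; e = 45.6 − 47.1 = -1.5
x=11: ŷ = 12 + 3.9·11 = 54.9; e = 54.4 − 54.9 = -0.5
x=13: ŷ = 12 + 3.9·13 = 62.7; e = 64.7 − 62.7 = 2
x=15: ŷ = 12 + 3.9·15 = 70.5; e = 68.5 − 70.5 = -2
x=17: ŷ = 12 + 3.9·17 = 78.3; e = 76.8 − 78.3 = -1.5
x=19: ŷ = 12 + 3.9·19 = 86.1; e = 89.1 − 86.1 = 3
x=21: ŷ = 12 + 3.9·21 = 93.9; e = 95.9 − 93.9 = 2
x=23: ŷ = 12 + 3.9·23 = 101.7; e = 99.2 − 101.7 = -2.5
|e| > 0.75: x=7 (|e|=1), x=9 (|e|=1.5), x=13 (|e|=2), x=15 (|e|=2), x=17 (|e|=1.5), x=19 (|e|=3), x=21 (|e|=2), x=23 (|e|=2.5) → 8

8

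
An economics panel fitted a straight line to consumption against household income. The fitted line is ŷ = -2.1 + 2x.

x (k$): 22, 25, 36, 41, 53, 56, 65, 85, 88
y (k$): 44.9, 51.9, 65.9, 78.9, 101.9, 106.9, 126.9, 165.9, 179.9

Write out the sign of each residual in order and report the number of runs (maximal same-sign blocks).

3 runs

x=22: ŷ = -2.1 + 2·22 = 41.9; e = 44.9 − 41.9 = 3
x=25: ŷ = -2.1 + 2·25 = 47.9; e = 51.9 − 47.9 = 4
x=36: ŷ = -2.1 + 2·36 = 69.9; e = 65.9 − 69.9 = -4
x=41: ŷ = -2.1 + 2·41 = 79.9; e = 78.9 − 79.9 = -1
x=53: ŷ = -2.1 + 2·53 = 103.9; e = 101.9 − 103.9 = -2
x=56: ŷ = -2.1 + 2·56 = 109.9; e = 106.9 − 109.9 = -3
x=65: ŷ = -2.1 + 2·65 = 127.9; e = 126.9 − 127.9 = -1
x=85: ŷ = -2.1 + 2·85 = 167.9; e = 165.9 − 167.9 = -2
x=88: ŷ = -2.1 + 2·88 = 173.9; e = 179.9 − 173.9 = 6
Signs: + + − − − − − − +
Runs: +×2, −×6, +×1 → 3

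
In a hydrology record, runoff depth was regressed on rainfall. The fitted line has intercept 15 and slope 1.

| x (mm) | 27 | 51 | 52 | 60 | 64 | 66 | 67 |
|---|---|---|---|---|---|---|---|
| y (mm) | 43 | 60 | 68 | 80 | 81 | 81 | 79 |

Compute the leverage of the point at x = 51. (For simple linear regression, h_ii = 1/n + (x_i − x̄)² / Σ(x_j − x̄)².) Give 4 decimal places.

x̄ = (27 + 51 + 52 + 60 + 64 + 66 + 67)/7 = 55.2857
Σ(x − x̄)² = 800.082 + 18.3673 + 10.7959 + 22.2245 + 75.9388 + 114.796 + 137.224 = 1179.43
h = 1/7 + (-4.28571)²/1179.43 = 0.142857 + 0.0155731 = 0.1584

h = 0.1584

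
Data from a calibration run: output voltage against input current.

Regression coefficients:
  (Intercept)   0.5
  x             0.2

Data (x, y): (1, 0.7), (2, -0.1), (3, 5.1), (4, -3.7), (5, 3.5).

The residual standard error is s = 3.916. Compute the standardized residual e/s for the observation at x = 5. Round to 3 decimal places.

0.511

ŷ = 0.5 + 0.2·5 = 1.5
e = 3.5 − 1.5 = 2
e/s = 2 / 3.916 = 0.511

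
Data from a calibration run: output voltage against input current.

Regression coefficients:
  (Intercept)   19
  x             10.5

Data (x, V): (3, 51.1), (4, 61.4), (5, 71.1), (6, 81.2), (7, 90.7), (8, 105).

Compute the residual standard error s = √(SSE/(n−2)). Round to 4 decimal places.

s = 1.4629

x=3: ŷ = 19 + 10.5·3 = 50.5; e = 51.1 − 50.5 = 0.6
x=4: ŷ = 19 + 10.5·4 = 61; e = 61.4 − 61 = 0.4
x=5: ŷ = 19 + 10.5·5 = 71.5; e = 71.1 − 71.5 = -0.4
x=6: ŷ = 19 + 10.5·6 = 82; e = 81.2 − 82 = -0.8
x=7: ŷ = 19 + 10.5·7 = 92.5; e = 90.7 − 92.5 = -1.8
x=8: ŷ = 19 + 10.5·8 = 103; e = 105 − 103 = 2
SSE = 0.36 + 0.16 + 0.16 + 0.64 + 3.24 + 4 = 8.56
s = √(8.56/4) = √2.14 ≈ 1.4629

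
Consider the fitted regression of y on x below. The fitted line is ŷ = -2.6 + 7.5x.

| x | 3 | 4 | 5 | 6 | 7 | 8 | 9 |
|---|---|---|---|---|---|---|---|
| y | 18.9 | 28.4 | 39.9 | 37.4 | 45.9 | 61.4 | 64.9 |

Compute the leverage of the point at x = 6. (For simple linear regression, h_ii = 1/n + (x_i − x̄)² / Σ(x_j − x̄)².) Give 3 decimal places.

x̄ = (3 + 4 + 5 + 6 + 7 + 8 + 9)/7 = 6
Σ(x − x̄)² = 9 + 4 + 1 + 0 + 1 + 4 + 9 = 28
h = 1/7 + (0)²/28 = 0.142857 + 0 = 0.143

h = 0.143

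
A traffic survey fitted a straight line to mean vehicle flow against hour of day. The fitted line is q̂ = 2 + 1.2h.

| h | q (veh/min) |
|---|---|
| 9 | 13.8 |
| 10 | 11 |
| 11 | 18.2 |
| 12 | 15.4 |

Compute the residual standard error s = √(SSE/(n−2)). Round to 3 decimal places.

h=9: q̂ = 2 + 1.2·9 = 12.8; r = 13.8 − 12.8 = 1
h=10: q̂ = 2 + 1.2·10 = 14; r = 11 − 14 = -3
h=11: q̂ = 2 + 1.2·11 = 15.2; r = 18.2 − 15.2 = 3
h=12: q̂ = 2 + 1.2·12 = 16.4; r = 15.4 − 16.4 = -1
SSE = 1 + 9 + 9 + 1 = 20
s = √(20/2) = √10 ≈ 3.162

s = 3.162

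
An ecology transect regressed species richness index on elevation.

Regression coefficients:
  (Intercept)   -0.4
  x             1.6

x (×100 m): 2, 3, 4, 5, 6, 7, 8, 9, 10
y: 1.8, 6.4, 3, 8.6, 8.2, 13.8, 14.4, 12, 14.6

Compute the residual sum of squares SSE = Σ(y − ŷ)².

SSE = 34

x=2: ŷ = -0.4 + 1.6·2 = 2.8; r = 1.8 − 2.8 = -1
x=3: ŷ = -0.4 + 1.6·3 = 4.4; r = 6.4 − 4.4 = 2
x=4: ŷ = -0.4 + 1.6·4 = 6; r = 3 − 6 = -3
x=5: ŷ = -0.4 + 1.6·5 = 7.6; r = 8.6 − 7.6 = 1
x=6: ŷ = -0.4 + 1.6·6 = 9.2; r = 8.2 − 9.2 = -1
x=7: ŷ = -0.4 + 1.6·7 = 10.8; r = 13.8 − 10.8 = 3
x=8: ŷ = -0.4 + 1.6·8 = 12.4; r = 14.4 − 12.4 = 2
x=9: ŷ = -0.4 + 1.6·9 = 14; r = 12 − 14 = -2
x=10: ŷ = -0.4 + 1.6·10 = 15.6; r = 14.6 − 15.6 = -1
SSE = 1 + 4 + 9 + 1 + 1 + 9 + 4 + 4 + 1 = 34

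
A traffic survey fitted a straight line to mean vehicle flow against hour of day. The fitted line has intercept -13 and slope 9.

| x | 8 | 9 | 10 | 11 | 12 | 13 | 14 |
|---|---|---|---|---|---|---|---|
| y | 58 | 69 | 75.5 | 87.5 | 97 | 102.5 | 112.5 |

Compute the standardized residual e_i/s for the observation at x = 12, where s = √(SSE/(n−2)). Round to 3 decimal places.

x=8: ŷ = -13 + 9·8 = 59; e = 58 − 59 = -1
x=9: ŷ = -13 + 9·9 = 68; e = 69 − 68 = 1
x=10: ŷ = -13 + 9·10 = 77; e = 75.5 − 77 = -1.5
x=11: ŷ = -13 + 9·11 = 86; e = 87.5 − 86 = 1.5
x=12: ŷ = -13 + 9·12 = 95; e = 97 − 95 = 2
x=13: ŷ = -13 + 9·13 = 104; e = 102.5 − 104 = -1.5
x=14: ŷ = -13 + 9·14 = 113; e = 112.5 − 113 = -0.5
SSE = 1 + 1 + 2.25 + 2.25 + 4 + 2.25 + 0.25 = 13
s = √(13/5) = 1.61245
e/s = 2 / 1.61245 = 1.240

1.240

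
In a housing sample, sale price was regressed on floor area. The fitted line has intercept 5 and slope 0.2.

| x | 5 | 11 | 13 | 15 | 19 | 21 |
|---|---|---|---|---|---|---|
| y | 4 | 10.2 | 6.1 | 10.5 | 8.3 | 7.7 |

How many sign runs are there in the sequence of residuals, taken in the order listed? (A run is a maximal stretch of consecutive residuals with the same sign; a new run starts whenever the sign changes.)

x=5: ŷ = 5 + 0.2·5 = 6; r = 4 − 6 = -2
x=11: ŷ = 5 + 0.2·11 = 7.2; r = 10.2 − 7.2 = 3
x=13: ŷ = 5 + 0.2·13 = 7.6; r = 6.1 − 7.6 = -1.5
x=15: ŷ = 5 + 0.2·15 = 8; r = 10.5 − 8 = 2.5
x=19: ŷ = 5 + 0.2·19 = 8.8; r = 8.3 − 8.8 = -0.5
x=21: ŷ = 5 + 0.2·21 = 9.2; r = 7.7 − 9.2 = -1.5
Signs: − + − + − −
Runs: −×1, +×1, −×1, +×1, −×2 → 5

5 runs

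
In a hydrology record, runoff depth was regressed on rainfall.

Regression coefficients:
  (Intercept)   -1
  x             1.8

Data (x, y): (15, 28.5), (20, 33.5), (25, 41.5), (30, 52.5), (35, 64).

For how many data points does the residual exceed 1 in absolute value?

4

x=15: ŷ = -1 + 1.8·15 = 26; e = 28.5 − 26 = 2.5
x=20: ŷ = -1 + 1.8·20 = 35; e = 33.5 − 35 = -1.5
x=25: ŷ = -1 + 1.8·25 = 44; e = 41.5 − 44 = -2.5
x=30: ŷ = -1 + 1.8·30 = 53; e = 52.5 − 53 = -0.5
x=35: ŷ = -1 + 1.8·35 = 62; e = 64 − 62 = 2
|e| > 1: x=15 (|e|=2.5), x=20 (|e|=1.5), x=25 (|e|=2.5), x=35 (|e|=2) → 4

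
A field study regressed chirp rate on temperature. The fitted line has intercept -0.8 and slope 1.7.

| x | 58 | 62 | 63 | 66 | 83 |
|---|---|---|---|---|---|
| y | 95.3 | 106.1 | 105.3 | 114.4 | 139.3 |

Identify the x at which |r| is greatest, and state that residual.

x = 66, r = 3

x=58: ŷ = -0.8 + 1.7·58 = 97.8; r = 95.3 − 97.8 = -2.5
x=62: ŷ = -0.8 + 1.7·62 = 104.6; r = 106.1 − 104.6 = 1.5
x=63: ŷ = -0.8 + 1.7·63 = 106.3; r = 105.3 − 106.3 = -1
x=66: ŷ = -0.8 + 1.7·66 = 111.4; r = 114.4 − 111.4 = 3
x=83: ŷ = -0.8 + 1.7·83 = 140.3; r = 139.3 − 140.3 = -1
Largest |r| is 3 at x = 66, residual 3.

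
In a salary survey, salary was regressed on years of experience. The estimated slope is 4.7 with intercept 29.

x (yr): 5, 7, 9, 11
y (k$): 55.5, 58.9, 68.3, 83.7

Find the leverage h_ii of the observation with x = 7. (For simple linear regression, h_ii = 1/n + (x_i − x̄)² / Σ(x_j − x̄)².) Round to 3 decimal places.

x̄ = (5 + 7 + 9 + 11)/4 = 8
Σ(x − x̄)² = 9 + 1 + 1 + 9 = 20
h = 1/4 + (-1)²/20 = 0.25 + 0.05 = 0.300

h = 0.300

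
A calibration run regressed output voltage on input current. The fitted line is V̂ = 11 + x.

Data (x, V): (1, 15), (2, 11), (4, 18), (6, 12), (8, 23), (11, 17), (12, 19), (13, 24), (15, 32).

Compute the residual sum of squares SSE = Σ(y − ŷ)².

SSE = 140

x=1: V̂ = 11 + 1 = 12; e = 15 − 12 = 3
x=2: V̂ = 11 + 2 = 13; e = 11 − 13 = -2
x=4: V̂ = 11 + 4 = 15; e = 18 − 15 = 3
x=6: V̂ = 11 + 6 = 17; e = 12 − 17 = -5
x=8: V̂ = 11 + 8 = 19; e = 23 − 19 = 4
x=11: V̂ = 11 + 11 = 22; e = 17 − 22 = -5
x=12: V̂ = 11 + 12 = 23; e = 19 − 23 = -4
x=13: V̂ = 11 + 13 = 24; e = 24 − 24 = 0
x=15: V̂ = 11 + 15 = 26; e = 32 − 26 = 6
SSE = 9 + 4 + 9 + 25 + 16 + 25 + 16 + 0 + 36 = 140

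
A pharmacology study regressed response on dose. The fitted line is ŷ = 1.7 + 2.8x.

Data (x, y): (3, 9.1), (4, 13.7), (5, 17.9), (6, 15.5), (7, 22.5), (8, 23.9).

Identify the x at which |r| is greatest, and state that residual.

x=3: ŷ = 1.7 + 2.8·3 = 10.1; r = 9.1 − 10.1 = -1
x=4: ŷ = 1.7 + 2.8·4 = 12.9; r = 13.7 − 12.9 = 0.8
x=5: ŷ = 1.7 + 2.8·5 = 15.7; r = 17.9 − 15.7 = 2.2
x=6: ŷ = 1.7 + 2.8·6 = 18.5; r = 15.5 − 18.5 = -3
x=7: ŷ = 1.7 + 2.8·7 = 21.3; r = 22.5 − 21.3 = 1.2
x=8: ŷ = 1.7 + 2.8·8 = 24.1; r = 23.9 − 24.1 = -0.2
Largest |r| is 3 at x = 6, residual -3.

x = 6, r = -3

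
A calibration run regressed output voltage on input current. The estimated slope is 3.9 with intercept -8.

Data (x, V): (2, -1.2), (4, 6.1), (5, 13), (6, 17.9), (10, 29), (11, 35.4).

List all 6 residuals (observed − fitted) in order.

-1, -1.5, 1.5, 2.5, -2, 0.5

x=2: V̂ = -8 + 3.9·2 = -0.2; r = -1.2 − (-0.2) = -1
x=4: V̂ = -8 + 3.9·4 = 7.6; r = 6.1 − 7.6 = -1.5
x=5: V̂ = -8 + 3.9·5 = 11.5; r = 13 − 11.5 = 1.5
x=6: V̂ = -8 + 3.9·6 = 15.4; r = 17.9 − 15.4 = 2.5
x=10: V̂ = -8 + 3.9·10 = 31; r = 29 − 31 = -2
x=11: V̂ = -8 + 3.9·11 = 34.9; r = 35.4 − 34.9 = 0.5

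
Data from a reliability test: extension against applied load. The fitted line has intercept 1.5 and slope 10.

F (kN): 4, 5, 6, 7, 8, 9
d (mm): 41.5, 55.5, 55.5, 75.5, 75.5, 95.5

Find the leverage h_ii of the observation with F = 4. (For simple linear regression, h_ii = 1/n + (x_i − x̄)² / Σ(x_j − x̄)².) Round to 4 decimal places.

h = 0.5238

F̄ = (4 + 5 + 6 + 7 + 8 + 9)/6 = 6.5
Σ(F − F̄)² = 6.25 + 2.25 + 0.25 + 0.25 + 2.25 + 6.25 = 17.5
h = 1/6 + (-2.5)²/17.5 = 0.166667 + 0.357143 = 0.5238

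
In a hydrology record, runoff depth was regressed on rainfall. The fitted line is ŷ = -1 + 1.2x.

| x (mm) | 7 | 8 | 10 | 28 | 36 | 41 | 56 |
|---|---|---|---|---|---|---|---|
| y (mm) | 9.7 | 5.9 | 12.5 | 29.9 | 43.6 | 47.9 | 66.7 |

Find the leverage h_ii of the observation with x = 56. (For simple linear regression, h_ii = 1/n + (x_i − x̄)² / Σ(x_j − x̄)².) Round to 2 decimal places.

h = 0.54

x̄ = (7 + 8 + 10 + 28 + 36 + 41 + 56)/7 = 26.5714
Σ(x − x̄)² = 383.041 + 344.898 + 274.612 + 2.04082 + 88.898 + 208.184 + 866.041 = 2167.71
h = 1/7 + (29.4286)²/2167.71 = 0.142857 + 0.399518 = 0.54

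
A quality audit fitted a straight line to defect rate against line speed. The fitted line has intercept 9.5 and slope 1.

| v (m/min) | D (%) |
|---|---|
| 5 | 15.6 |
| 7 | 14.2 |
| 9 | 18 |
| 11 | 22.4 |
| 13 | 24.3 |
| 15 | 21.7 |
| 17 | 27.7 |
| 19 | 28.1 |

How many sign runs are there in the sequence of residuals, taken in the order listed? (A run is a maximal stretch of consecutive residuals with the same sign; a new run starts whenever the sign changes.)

v=5: ŷ = 9.5 + 5 = 14.5; r = 15.6 − 14.5 = 1.1
v=7: ŷ = 9.5 + 7 = 16.5; r = 14.2 − 16.5 = -2.3
v=9: ŷ = 9.5 + 9 = 18.5; r = 18 − 18.5 = -0.5
v=11: ŷ = 9.5 + 11 = 20.5; r = 22.4 − 20.5 = 1.9
v=13: ŷ = 9.5 + 13 = 22.5; r = 24.3 − 22.5 = 1.8
v=15: ŷ = 9.5 + 15 = 24.5; r = 21.7 − 24.5 = -2.8
v=17: ŷ = 9.5 + 17 = 26.5; r = 27.7 − 26.5 = 1.2
v=19: ŷ = 9.5 + 19 = 28.5; r = 28.1 − 28.5 = -0.4
Signs: + − − + + − + −
Runs: +×1, −×2, +×2, −×1, +×1, −×1 → 6

6 runs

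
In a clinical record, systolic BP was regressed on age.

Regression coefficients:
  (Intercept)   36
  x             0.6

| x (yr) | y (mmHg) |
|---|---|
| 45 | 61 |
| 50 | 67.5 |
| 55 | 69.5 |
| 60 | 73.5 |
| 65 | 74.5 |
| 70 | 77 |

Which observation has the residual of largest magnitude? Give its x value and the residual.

x=45: ŷ = 36 + 0.6·45 = 63; e = 61 − 63 = -2
x=50: ŷ = 36 + 0.6·50 = 66; e = 67.5 − 66 = 1.5
x=55: ŷ = 36 + 0.6·55 = 69; e = 69.5 − 69 = 0.5
x=60: ŷ = 36 + 0.6·60 = 72; e = 73.5 − 72 = 1.5
x=65: ŷ = 36 + 0.6·65 = 75; e = 74.5 − 75 = -0.5
x=70: ŷ = 36 + 0.6·70 = 78; e = 77 − 78 = -1
Largest |e| is 2 at x = 45, residual -2.

x = 45, e = -2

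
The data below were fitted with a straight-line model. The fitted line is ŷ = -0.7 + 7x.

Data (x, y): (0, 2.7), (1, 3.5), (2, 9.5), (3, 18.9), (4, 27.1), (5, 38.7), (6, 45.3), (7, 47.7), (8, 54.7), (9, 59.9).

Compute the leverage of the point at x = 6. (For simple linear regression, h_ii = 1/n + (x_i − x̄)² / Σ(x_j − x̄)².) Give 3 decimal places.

h = 0.127

x̄ = (0 + 1 + 2 + 3 + 4 + 5 + 6 + 7 + 8 + 9)/10 = 4.5
Σ(x − x̄)² = 20.25 + 12.25 + 6.25 + 2.25 + 0.25 + 0.25 + 2.25 + 6.25 + 12.25 + 20.25 = 82.5
h = 1/10 + (1.5)²/82.5 = 0.1 + 0.0272727 = 0.127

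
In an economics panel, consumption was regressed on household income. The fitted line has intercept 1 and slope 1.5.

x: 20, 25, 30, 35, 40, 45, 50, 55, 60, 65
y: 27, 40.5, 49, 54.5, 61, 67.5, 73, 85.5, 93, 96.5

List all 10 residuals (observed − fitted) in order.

x=20: ŷ = 1 + 1.5·20 = 31; e = 27 − 31 = -4
x=25: ŷ = 1 + 1.5·25 = 38.5; e = 40.5 − 38.5 = 2
x=30: ŷ = 1 + 1.5·30 = 46; e = 49 − 46 = 3
x=35: ŷ = 1 + 1.5·35 = 53.5; e = 54.5 − 53.5 = 1
x=40: ŷ = 1 + 1.5·40 = 61; e = 61 − 61 = 0
x=45: ŷ = 1 + 1.5·45 = 68.5; e = 67.5 − 68.5 = -1
x=50: ŷ = 1 + 1.5·50 = 76; e = 73 − 76 = -3
x=55: ŷ = 1 + 1.5·55 = 83.5; e = 85.5 − 83.5 = 2
x=60: ŷ = 1 + 1.5·60 = 91; e = 93 − 91 = 2
x=65: ŷ = 1 + 1.5·65 = 98.5; e = 96.5 − 98.5 = -2

-4, 2, 3, 1, 0, -1, -3, 2, 2, -2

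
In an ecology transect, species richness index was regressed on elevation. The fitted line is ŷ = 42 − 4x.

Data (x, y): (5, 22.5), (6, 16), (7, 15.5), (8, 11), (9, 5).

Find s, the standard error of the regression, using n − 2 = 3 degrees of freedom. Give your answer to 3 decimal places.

x=5: ŷ = 42 − 4·5 = 22; e = 22.5 − 22 = 0.5
x=6: ŷ = 42 − 4·6 = 18; e = 16 − 18 = -2
x=7: ŷ = 42 − 4·7 = 14; e = 15.5 − 14 = 1.5
x=8: ŷ = 42 − 4·8 = 10; e = 11 − 10 = 1
x=9: ŷ = 42 − 4·9 = 6; e = 5 − 6 = -1
SSE = 0.25 + 4 + 2.25 + 1 + 1 = 8.5
s = √(8.5/3) = √2.83333 ≈ 1.683

s = 1.683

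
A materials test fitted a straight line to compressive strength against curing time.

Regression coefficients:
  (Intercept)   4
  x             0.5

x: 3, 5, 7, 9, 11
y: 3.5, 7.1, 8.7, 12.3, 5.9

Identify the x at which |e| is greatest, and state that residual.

x = 9, e = 3.8

x=3: ŷ = 4 + 0.5·3 = 5.5; e = 3.5 − 5.5 = -2
x=5: ŷ = 4 + 0.5·5 = 6.5; e = 7.1 − 6.5 = 0.6
x=7: ŷ = 4 + 0.5·7 = 7.5; e = 8.7 − 7.5 = 1.2
x=9: ŷ = 4 + 0.5·9 = 8.5; e = 12.3 − 8.5 = 3.8
x=11: ŷ = 4 + 0.5·11 = 9.5; e = 5.9 − 9.5 = -3.6
Largest |e| is 3.8 at x = 9, residual 3.8.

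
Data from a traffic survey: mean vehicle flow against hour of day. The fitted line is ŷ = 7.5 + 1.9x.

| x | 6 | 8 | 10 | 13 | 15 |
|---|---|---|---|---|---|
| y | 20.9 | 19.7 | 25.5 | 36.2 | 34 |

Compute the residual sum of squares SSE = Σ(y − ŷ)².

x=6: ŷ = 7.5 + 1.9·6 = 18.9; r = 20.9 − 18.9 = 2
x=8: ŷ = 7.5 + 1.9·8 = 22.7; r = 19.7 − 22.7 = -3
x=10: ŷ = 7.5 + 1.9·10 = 26.5; r = 25.5 − 26.5 = -1
x=13: ŷ = 7.5 + 1.9·13 = 32.2; r = 36.2 − 32.2 = 4
x=15: ŷ = 7.5 + 1.9·15 = 36; r = 34 − 36 = -2
SSE = 4 + 9 + 1 + 16 + 4 = 34

SSE = 34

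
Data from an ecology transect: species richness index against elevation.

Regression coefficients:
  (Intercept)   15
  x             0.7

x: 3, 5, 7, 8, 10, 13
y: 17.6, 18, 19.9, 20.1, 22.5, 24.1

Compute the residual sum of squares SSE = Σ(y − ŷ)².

SSE = 1

x=3: ŷ = 15 + 0.7·3 = 17.1; r = 17.6 − 17.1 = 0.5
x=5: ŷ = 15 + 0.7·5 = 18.5; r = 18 − 18.5 = -0.5
x=7: ŷ = 15 + 0.7·7 = 19.9; r = 19.9 − 19.9 = 0
x=8: ŷ = 15 + 0.7·8 = 20.6; r = 20.1 − 20.6 = -0.5
x=10: ŷ = 15 + 0.7·10 = 22; r = 22.5 − 22 = 0.5
x=13: ŷ = 15 + 0.7·13 = 24.1; r = 24.1 − 24.1 = 0
SSE = 0.25 + 0.25 + 0 + 0.25 + 0.25 + 0 = 1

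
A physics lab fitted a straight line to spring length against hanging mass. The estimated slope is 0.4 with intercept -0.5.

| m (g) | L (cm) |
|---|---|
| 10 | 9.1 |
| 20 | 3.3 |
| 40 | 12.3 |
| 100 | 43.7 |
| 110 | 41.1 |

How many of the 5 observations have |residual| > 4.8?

1

m=10: ŷ = -0.5 + 0.4·10 = 3.5; r = 9.1 − 3.5 = 5.6
m=20: ŷ = -0.5 + 0.4·20 = 7.5; r = 3.3 − 7.5 = -4.2
m=40: ŷ = -0.5 + 0.4·40 = 15.5; r = 12.3 − 15.5 = -3.2
m=100: ŷ = -0.5 + 0.4·100 = 39.5; r = 43.7 − 39.5 = 4.2
m=110: ŷ = -0.5 + 0.4·110 = 43.5; r = 41.1 − 43.5 = -2.4
|r| > 4.8: m=10 (|r|=5.6) → 1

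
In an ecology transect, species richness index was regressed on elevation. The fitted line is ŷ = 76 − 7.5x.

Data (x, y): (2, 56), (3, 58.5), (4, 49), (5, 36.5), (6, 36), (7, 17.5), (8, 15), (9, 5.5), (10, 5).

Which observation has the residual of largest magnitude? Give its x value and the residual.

x=2: ŷ = 76 − 7.5·2 = 61; e = 56 − 61 = -5
x=3: ŷ = 76 − 7.5·3 = 53.5; e = 58.5 − 53.5 = 5
x=4: ŷ = 76 − 7.5·4 = 46; e = 49 − 46 = 3
x=5: ŷ = 76 − 7.5·5 = 38.5; e = 36.5 − 38.5 = -2
x=6: ŷ = 76 − 7.5·6 = 31; e = 36 − 31 = 5
x=7: ŷ = 76 − 7.5·7 = 23.5; e = 17.5 − 23.5 = -6
x=8: ŷ = 76 − 7.5·8 = 16; e = 15 − 16 = -1
x=9: ŷ = 76 − 7.5·9 = 8.5; e = 5.5 − 8.5 = -3
x=10: ŷ = 76 − 7.5·10 = 1; e = 5 − 1 = 4
Largest |e| is 6 at x = 7, residual -6.

x = 7, e = -6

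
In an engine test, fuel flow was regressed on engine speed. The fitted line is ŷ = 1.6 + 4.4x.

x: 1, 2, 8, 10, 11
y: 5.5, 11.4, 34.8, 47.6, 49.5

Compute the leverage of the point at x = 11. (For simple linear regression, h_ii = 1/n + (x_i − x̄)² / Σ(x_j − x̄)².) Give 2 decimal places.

h = 0.45

x̄ = (1 + 2 + 8 + 10 + 11)/5 = 6.4
Σ(x − x̄)² = 29.16 + 19.36 + 2.56 + 12.96 + 21.16 = 85.2
h = 1/5 + (4.6)²/85.2 = 0.2 + 0.248357 = 0.45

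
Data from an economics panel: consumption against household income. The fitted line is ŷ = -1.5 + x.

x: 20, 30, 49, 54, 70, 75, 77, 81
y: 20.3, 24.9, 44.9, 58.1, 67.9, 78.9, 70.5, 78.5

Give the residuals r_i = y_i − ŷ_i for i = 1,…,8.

x=20: ŷ = -1.5 + 20 = 18.5; r = 20.3 − 18.5 = 1.8
x=30: ŷ = -1.5 + 30 = 28.5; r = 24.9 − 28.5 = -3.6
x=49: ŷ = -1.5 + 49 = 47.5; r = 44.9 − 47.5 = -2.6
x=54: ŷ = -1.5 + 54 = 52.5; r = 58.1 − 52.5 = 5.6
x=70: ŷ = -1.5 + 70 = 68.5; r = 67.9 − 68.5 = -0.6
x=75: ŷ = -1.5 + 75 = 73.5; r = 78.9 − 73.5 = 5.4
x=77: ŷ = -1.5 + 77 = 75.5; r = 70.5 − 75.5 = -5
x=81: ŷ = -1.5 + 81 = 79.5; r = 78.5 − 79.5 = -1

1.8, -3.6, -2.6, 5.6, -0.6, 5.4, -5, -1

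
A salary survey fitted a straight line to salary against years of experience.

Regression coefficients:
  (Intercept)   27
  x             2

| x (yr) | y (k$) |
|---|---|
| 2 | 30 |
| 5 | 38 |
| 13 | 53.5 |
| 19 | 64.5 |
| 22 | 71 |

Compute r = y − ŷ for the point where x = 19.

ŷ = 27 + 2·19 = 65
r = 64.5 − 65 = -0.5

r = -0.5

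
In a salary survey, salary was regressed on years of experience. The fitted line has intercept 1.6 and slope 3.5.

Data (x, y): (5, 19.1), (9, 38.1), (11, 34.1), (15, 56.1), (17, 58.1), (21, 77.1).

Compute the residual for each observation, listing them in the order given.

0, 5, -6, 2, -3, 2

x=5: ŷ = 1.6 + 3.5·5 = 19.1; r = 19.1 − 19.1 = 0
x=9: ŷ = 1.6 + 3.5·9 = 33.1; r = 38.1 − 33.1 = 5
x=11: ŷ = 1.6 + 3.5·11 = 40.1; r = 34.1 − 40.1 = -6
x=15: ŷ = 1.6 + 3.5·15 = 54.1; r = 56.1 − 54.1 = 2
x=17: ŷ = 1.6 + 3.5·17 = 61.1; r = 58.1 − 61.1 = -3
x=21: ŷ = 1.6 + 3.5·21 = 75.1; r = 77.1 − 75.1 = 2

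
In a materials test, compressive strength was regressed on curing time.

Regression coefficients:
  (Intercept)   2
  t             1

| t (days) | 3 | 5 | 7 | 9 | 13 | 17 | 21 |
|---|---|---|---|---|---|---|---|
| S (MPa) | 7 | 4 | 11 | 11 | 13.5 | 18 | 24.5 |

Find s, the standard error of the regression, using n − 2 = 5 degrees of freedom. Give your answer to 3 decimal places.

t=3: Ŝ = 2 + 3 = 5; r = 7 − 5 = 2
t=5: Ŝ = 2 + 5 = 7; r = 4 − 7 = -3
t=7: Ŝ = 2 + 7 = 9; r = 11 − 9 = 2
t=9: Ŝ = 2 + 9 = 11; r = 11 − 11 = 0
t=13: Ŝ = 2 + 13 = 15; r = 13.5 − 15 = -1.5
t=17: Ŝ = 2 + 17 = 19; r = 18 − 19 = -1
t=21: Ŝ = 2 + 21 = 23; r = 24.5 − 23 = 1.5
SSE = 4 + 9 + 4 + 0 + 2.25 + 1 + 2.25 = 22.5
s = √(22.5/5) = √4.5 ≈ 2.121

s = 2.121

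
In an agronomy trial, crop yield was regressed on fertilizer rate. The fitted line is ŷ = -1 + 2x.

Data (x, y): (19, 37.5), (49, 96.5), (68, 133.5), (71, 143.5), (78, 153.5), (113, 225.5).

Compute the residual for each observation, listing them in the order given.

0.5, -0.5, -1.5, 2.5, -1.5, 0.5

x=19: ŷ = -1 + 2·19 = 37; r = 37.5 − 37 = 0.5
x=49: ŷ = -1 + 2·49 = 97; r = 96.5 − 97 = -0.5
x=68: ŷ = -1 + 2·68 = 135; r = 133.5 − 135 = -1.5
x=71: ŷ = -1 + 2·71 = 141; r = 143.5 − 141 = 2.5
x=78: ŷ = -1 + 2·78 = 155; r = 153.5 − 155 = -1.5
x=113: ŷ = -1 + 2·113 = 225; r = 225.5 − 225 = 0.5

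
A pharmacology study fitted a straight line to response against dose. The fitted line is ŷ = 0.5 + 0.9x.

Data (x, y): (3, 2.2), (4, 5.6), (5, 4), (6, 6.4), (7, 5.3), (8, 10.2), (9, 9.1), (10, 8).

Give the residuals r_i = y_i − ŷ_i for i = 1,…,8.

x=3: ŷ = 0.5 + 0.9·3 = 3.2; r = 2.2 − 3.2 = -1
x=4: ŷ = 0.5 + 0.9·4 = 4.1; r = 5.6 − 4.1 = 1.5
x=5: ŷ = 0.5 + 0.9·5 = 5; r = 4 − 5 = -1
x=6: ŷ = 0.5 + 0.9·6 = 5.9; r = 6.4 − 5.9 = 0.5
x=7: ŷ = 0.5 + 0.9·7 = 6.8; r = 5.3 − 6.8 = -1.5
x=8: ŷ = 0.5 + 0.9·8 = 7.7; r = 10.2 − 7.7 = 2.5
x=9: ŷ = 0.5 + 0.9·9 = 8.6; r = 9.1 − 8.6 = 0.5
x=10: ŷ = 0.5 + 0.9·10 = 9.5; r = 8 − 9.5 = -1.5

-1, 1.5, -1, 0.5, -1.5, 2.5, 0.5, -1.5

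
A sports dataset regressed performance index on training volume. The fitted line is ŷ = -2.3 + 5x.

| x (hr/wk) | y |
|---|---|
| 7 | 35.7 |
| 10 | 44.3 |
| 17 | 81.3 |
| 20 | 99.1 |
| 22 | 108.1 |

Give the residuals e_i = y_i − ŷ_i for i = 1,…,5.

3, -3.4, -1.4, 1.4, 0.4

x=7: ŷ = -2.3 + 5·7 = 32.7; e = 35.7 − 32.7 = 3
x=10: ŷ = -2.3 + 5·10 = 47.7; e = 44.3 − 47.7 = -3.4
x=17: ŷ = -2.3 + 5·17 = 82.7; e = 81.3 − 82.7 = -1.4
x=20: ŷ = -2.3 + 5·20 = 97.7; e = 99.1 − 97.7 = 1.4
x=22: ŷ = -2.3 + 5·22 = 107.7; e = 108.1 − 107.7 = 0.4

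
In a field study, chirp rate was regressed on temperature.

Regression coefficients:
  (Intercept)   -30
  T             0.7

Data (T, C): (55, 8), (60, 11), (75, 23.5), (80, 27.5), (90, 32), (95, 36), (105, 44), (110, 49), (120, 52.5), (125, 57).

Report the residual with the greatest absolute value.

e = 2

T=55: ŷ = -30 + 0.7·55 = 8.5; e = 8 − 8.5 = -0.5
T=60: ŷ = -30 + 0.7·60 = 12; e = 11 − 12 = -1
T=75: ŷ = -30 + 0.7·75 = 22.5; e = 23.5 − 22.5 = 1
T=80: ŷ = -30 + 0.7·80 = 26; e = 27.5 − 26 = 1.5
T=90: ŷ = -30 + 0.7·90 = 33; e = 32 − 33 = -1
T=95: ŷ = -30 + 0.7·95 = 36.5; e = 36 − 36.5 = -0.5
T=105: ŷ = -30 + 0.7·105 = 43.5; e = 44 − 43.5 = 0.5
T=110: ŷ = -30 + 0.7·110 = 47; e = 49 − 47 = 2
T=120: ŷ = -30 + 0.7·120 = 54; e = 52.5 − 54 = -1.5
T=125: ŷ = -30 + 0.7·125 = 57.5; e = 57 − 57.5 = -0.5
Largest |e| is 2 at T = 110, residual 2.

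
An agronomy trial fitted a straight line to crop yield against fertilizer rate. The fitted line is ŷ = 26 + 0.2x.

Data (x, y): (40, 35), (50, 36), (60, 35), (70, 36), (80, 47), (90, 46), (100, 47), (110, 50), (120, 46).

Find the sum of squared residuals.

x=40: ŷ = 26 + 0.2·40 = 34; e = 35 − 34 = 1
x=50: ŷ = 26 + 0.2·50 = 36; e = 36 − 36 = 0
x=60: ŷ = 26 + 0.2·60 = 38; e = 35 − 38 = -3
x=70: ŷ = 26 + 0.2·70 = 40; e = 36 − 40 = -4
x=80: ŷ = 26 + 0.2·80 = 42; e = 47 − 42 = 5
x=90: ŷ = 26 + 0.2·90 = 44; e = 46 − 44 = 2
x=100: ŷ = 26 + 0.2·100 = 46; e = 47 − 46 = 1
x=110: ŷ = 26 + 0.2·110 = 48; e = 50 − 48 = 2
x=120: ŷ = 26 + 0.2·120 = 50; e = 46 − 50 = -4
SSE = 1 + 0 + 9 + 16 + 25 + 4 + 1 + 4 + 16 = 76

SSE = 76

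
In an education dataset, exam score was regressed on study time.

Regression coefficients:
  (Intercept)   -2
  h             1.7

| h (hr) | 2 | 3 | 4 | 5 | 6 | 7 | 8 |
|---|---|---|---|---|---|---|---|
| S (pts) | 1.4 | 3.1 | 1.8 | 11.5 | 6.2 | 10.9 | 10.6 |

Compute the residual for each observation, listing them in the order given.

h=2: ŷ = -2 + 1.7·2 = 1.4; e = 1.4 − 1.4 = 0
h=3: ŷ = -2 + 1.7·3 = 3.1; e = 3.1 − 3.1 = 0
h=4: ŷ = -2 + 1.7·4 = 4.8; e = 1.8 − 4.8 = -3
h=5: ŷ = -2 + 1.7·5 = 6.5; e = 11.5 − 6.5 = 5
h=6: ŷ = -2 + 1.7·6 = 8.2; e = 6.2 − 8.2 = -2
h=7: ŷ = -2 + 1.7·7 = 9.9; e = 10.9 − 9.9 = 1
h=8: ŷ = -2 + 1.7·8 = 11.6; e = 10.6 − 11.6 = -1

0, 0, -3, 5, -2, 1, -1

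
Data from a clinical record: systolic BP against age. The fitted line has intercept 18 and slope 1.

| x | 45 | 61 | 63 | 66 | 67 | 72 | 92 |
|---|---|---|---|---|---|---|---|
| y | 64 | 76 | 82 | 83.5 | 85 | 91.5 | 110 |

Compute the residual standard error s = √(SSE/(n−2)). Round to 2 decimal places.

x=45: ŷ = 18 + 45 = 63; e = 64 − 63 = 1
x=61: ŷ = 18 + 61 = 79; e = 76 − 79 = -3
x=63: ŷ = 18 + 63 = 81; e = 82 − 81 = 1
x=66: ŷ = 18 + 66 = 84; e = 83.5 − 84 = -0.5
x=67: ŷ = 18 + 67 = 85; e = 85 − 85 = 0
x=72: ŷ = 18 + 72 = 90; e = 91.5 − 90 = 1.5
x=92: ŷ = 18 + 92 = 110; e = 110 − 110 = 0
SSE = 1 + 9 + 1 + 0.25 + 0 + 2.25 + 0 = 13.5
s = √(13.5/5) = √2.7 ≈ 1.64

s = 1.64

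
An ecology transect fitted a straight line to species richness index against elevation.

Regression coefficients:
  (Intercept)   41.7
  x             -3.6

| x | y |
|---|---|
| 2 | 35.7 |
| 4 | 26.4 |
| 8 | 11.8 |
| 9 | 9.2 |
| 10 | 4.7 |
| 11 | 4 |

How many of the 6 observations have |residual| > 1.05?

3

x=2: ŷ = 41.7 − 3.6·2 = 34.5; r = 35.7 − 34.5 = 1.2
x=4: ŷ = 41.7 − 3.6·4 = 27.3; r = 26.4 − 27.3 = -0.9
x=8: ŷ = 41.7 − 3.6·8 = 12.9; r = 11.8 − 12.9 = -1.1
x=9: ŷ = 41.7 − 3.6·9 = 9.3; r = 9.2 − 9.3 = -0.1
x=10: ŷ = 41.7 − 3.6·10 = 5.7; r = 4.7 − 5.7 = -1
x=11: ŷ = 41.7 − 3.6·11 = 2.1; r = 4 − 2.1 = 1.9
|r| > 1.05: x=2 (|r|=1.2), x=8 (|r|=1.1), x=11 (|r|=1.9) → 3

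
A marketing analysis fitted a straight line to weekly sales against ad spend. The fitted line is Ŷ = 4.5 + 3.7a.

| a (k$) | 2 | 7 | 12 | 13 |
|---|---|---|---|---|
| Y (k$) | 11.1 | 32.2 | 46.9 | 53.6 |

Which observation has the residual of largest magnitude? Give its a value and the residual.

a=2: Ŷ = 4.5 + 3.7·2 = 11.9; r = 11.1 − 11.9 = -0.8
a=7: Ŷ = 4.5 + 3.7·7 = 30.4; r = 32.2 − 30.4 = 1.8
a=12: Ŷ = 4.5 + 3.7·12 = 48.9; r = 46.9 − 48.9 = -2
a=13: Ŷ = 4.5 + 3.7·13 = 52.6; r = 53.6 − 52.6 = 1
Largest |r| is 2 at a = 12, residual -2.

a = 12, r = -2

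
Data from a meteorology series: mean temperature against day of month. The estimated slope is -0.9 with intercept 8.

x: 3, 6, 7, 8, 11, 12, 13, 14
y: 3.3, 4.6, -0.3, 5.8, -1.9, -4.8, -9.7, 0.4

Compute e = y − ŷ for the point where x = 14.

e = 5

ŷ = 8 − 0.9·14 = -4.6
e = 0.4 − (-4.6) = 5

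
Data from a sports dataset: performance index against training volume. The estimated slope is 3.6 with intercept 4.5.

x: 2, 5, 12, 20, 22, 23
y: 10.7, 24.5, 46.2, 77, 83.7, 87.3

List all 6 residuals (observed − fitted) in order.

-1, 2, -1.5, 0.5, 0, 0

x=2: ŷ = 4.5 + 3.6·2 = 11.7; e = 10.7 − 11.7 = -1
x=5: ŷ = 4.5 + 3.6·5 = 22.5; e = 24.5 − 22.5 = 2
x=12: ŷ = 4.5 + 3.6·12 = 47.7; e = 46.2 − 47.7 = -1.5
x=20: ŷ = 4.5 + 3.6·20 = 76.5; e = 77 − 76.5 = 0.5
x=22: ŷ = 4.5 + 3.6·22 = 83.7; e = 83.7 − 83.7 = 0
x=23: ŷ = 4.5 + 3.6·23 = 87.3; e = 87.3 − 87.3 = 0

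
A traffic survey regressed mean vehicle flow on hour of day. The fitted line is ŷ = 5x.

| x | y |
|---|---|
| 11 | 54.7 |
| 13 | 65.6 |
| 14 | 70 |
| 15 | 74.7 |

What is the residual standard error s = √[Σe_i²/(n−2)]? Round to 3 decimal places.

x=11: ŷ = 5·11 = 55; e = 54.7 − 55 = -0.3
x=13: ŷ = 5·13 = 65; e = 65.6 − 65 = 0.6
x=14: ŷ = 5·14 = 70; e = 70 − 70 = 0
x=15: ŷ = 5·15 = 75; e = 74.7 − 75 = -0.3
SSE = 0.09 + 0.36 + 0 + 0.09 = 0.54
s = √(0.54/2) = √0.27 ≈ 0.520

s = 0.520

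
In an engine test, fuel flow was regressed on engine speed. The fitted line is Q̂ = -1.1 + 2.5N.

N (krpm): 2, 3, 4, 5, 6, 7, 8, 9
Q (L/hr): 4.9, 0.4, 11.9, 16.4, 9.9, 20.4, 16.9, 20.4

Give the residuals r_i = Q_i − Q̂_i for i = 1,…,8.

N=2: Q̂ = -1.1 + 2.5·2 = 3.9; r = 4.9 − 3.9 = 1
N=3: Q̂ = -1.1 + 2.5·3 = 6.4; r = 0.4 − 6.4 = -6
N=4: Q̂ = -1.1 + 2.5·4 = 8.9; r = 11.9 − 8.9 = 3
N=5: Q̂ = -1.1 + 2.5·5 = 11.4; r = 16.4 − 11.4 = 5
N=6: Q̂ = -1.1 + 2.5·6 = 13.9; r = 9.9 − 13.9 = -4
N=7: Q̂ = -1.1 + 2.5·7 = 16.4; r = 20.4 − 16.4 = 4
N=8: Q̂ = -1.1 + 2.5·8 = 18.9; r = 16.9 − 18.9 = -2
N=9: Q̂ = -1.1 + 2.5·9 = 21.4; r = 20.4 − 21.4 = -1

1, -6, 3, 5, -4, 4, -2, -1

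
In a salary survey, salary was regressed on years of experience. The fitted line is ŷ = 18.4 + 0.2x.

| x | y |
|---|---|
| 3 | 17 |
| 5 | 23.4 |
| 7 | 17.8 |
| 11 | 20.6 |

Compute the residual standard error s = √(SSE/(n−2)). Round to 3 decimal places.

s = 3.464

x=3: ŷ = 18.4 + 0.2·3 = 19; e = 17 − 19 = -2
x=5: ŷ = 18.4 + 0.2·5 = 19.4; e = 23.4 − 19.4 = 4
x=7: ŷ = 18.4 + 0.2·7 = 19.8; e = 17.8 − 19.8 = -2
x=11: ŷ = 18.4 + 0.2·11 = 20.6; e = 20.6 − 20.6 = 0
SSE = 4 + 16 + 4 + 0 = 24
s = √(24/2) = √12 ≈ 3.464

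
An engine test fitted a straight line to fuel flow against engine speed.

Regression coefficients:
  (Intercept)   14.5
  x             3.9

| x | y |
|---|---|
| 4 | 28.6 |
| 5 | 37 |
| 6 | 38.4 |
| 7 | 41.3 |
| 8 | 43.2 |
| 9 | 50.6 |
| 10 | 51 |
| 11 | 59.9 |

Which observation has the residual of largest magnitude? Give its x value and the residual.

x = 5, r = 3

x=4: ŷ = 14.5 + 3.9·4 = 30.1; r = 28.6 − 30.1 = -1.5
x=5: ŷ = 14.5 + 3.9·5 = 34; r = 37 − 34 = 3
x=6: ŷ = 14.5 + 3.9·6 = 37.9; r = 38.4 − 37.9 = 0.5
x=7: ŷ = 14.5 + 3.9·7 = 41.8; r = 41.3 − 41.8 = -0.5
x=8: ŷ = 14.5 + 3.9·8 = 45.7; r = 43.2 − 45.7 = -2.5
x=9: ŷ = 14.5 + 3.9·9 = 49.6; r = 50.6 − 49.6 = 1
x=10: ŷ = 14.5 + 3.9·10 = 53.5; r = 51 − 53.5 = -2.5
x=11: ŷ = 14.5 + 3.9·11 = 57.4; r = 59.9 − 57.4 = 2.5
Largest |r| is 3 at x = 5, residual 3.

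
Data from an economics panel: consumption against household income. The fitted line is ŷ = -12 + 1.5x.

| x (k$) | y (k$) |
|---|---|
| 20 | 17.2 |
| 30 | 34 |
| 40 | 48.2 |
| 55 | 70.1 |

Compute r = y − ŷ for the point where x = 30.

ŷ = -12 + 1.5·30 = 33
r = 34 − 33 = 1

r = 1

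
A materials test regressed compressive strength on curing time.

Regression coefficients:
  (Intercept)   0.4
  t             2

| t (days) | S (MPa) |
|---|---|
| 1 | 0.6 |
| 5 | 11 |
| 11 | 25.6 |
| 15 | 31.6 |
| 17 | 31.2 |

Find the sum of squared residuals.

t=1: Ŝ = 0.4 + 2·1 = 2.4; e = 0.6 − 2.4 = -1.8
t=5: Ŝ = 0.4 + 2·5 = 10.4; e = 11 − 10.4 = 0.6
t=11: Ŝ = 0.4 + 2·11 = 22.4; e = 25.6 − 22.4 = 3.2
t=15: Ŝ = 0.4 + 2·15 = 30.4; e = 31.6 − 30.4 = 1.2
t=17: Ŝ = 0.4 + 2·17 = 34.4; e = 31.2 − 34.4 = -3.2
SSE = 3.24 + 0.36 + 10.24 + 1.44 + 10.24 = 25.52

SSE = 25.52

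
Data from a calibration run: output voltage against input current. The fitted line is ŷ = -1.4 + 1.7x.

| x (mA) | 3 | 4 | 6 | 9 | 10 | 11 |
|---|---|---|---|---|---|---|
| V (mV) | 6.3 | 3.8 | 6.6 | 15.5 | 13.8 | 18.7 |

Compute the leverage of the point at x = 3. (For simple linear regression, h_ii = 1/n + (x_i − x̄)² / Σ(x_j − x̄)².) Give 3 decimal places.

h = 0.483

x̄ = (3 + 4 + 6 + 9 + 10 + 11)/6 = 7.16667
Σ(x − x̄)² = 17.3611 + 10.0278 + 1.36111 + 3.36111 + 8.02778 + 14.6944 = 54.8333
h = 1/6 + (-4.16667)²/54.8333 = 0.166667 + 0.316616 = 0.483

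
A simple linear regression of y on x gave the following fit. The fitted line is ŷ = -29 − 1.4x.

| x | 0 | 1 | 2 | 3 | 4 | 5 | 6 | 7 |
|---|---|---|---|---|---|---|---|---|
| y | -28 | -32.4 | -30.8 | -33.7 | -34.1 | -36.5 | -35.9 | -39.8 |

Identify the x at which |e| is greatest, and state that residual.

x = 1, e = -2

x=0: ŷ = -29 − 1.4·0 = -29; e = -28 − (-29) = 1
x=1: ŷ = -29 − 1.4·1 = -30.4; e = -32.4 − (-30.4) = -2
x=2: ŷ = -29 − 1.4·2 = -31.8; e = -30.8 − (-31.8) = 1
x=3: ŷ = -29 − 1.4·3 = -33.2; e = -33.7 − (-33.2) = -0.5
x=4: ŷ = -29 − 1.4·4 = -34.6; e = -34.1 − (-34.6) = 0.5
x=5: ŷ = -29 − 1.4·5 = -36; e = -36.5 − (-36) = -0.5
x=6: ŷ = -29 − 1.4·6 = -37.4; e = -35.9 − (-37.4) = 1.5
x=7: ŷ = -29 − 1.4·7 = -38.8; e = -39.8 − (-38.8) = -1
Largest |e| is 2 at x = 1, residual -2.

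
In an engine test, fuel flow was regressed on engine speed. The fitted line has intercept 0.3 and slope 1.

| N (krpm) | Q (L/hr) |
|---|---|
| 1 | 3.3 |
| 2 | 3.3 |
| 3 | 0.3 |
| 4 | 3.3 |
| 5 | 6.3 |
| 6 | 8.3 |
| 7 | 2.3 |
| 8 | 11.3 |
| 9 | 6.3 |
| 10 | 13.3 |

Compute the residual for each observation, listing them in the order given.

N=1: Q̂ = 0.3 + 1 = 1.3; r = 3.3 − 1.3 = 2
N=2: Q̂ = 0.3 + 2 = 2.3; r = 3.3 − 2.3 = 1
N=3: Q̂ = 0.3 + 3 = 3.3; r = 0.3 − 3.3 = -3
N=4: Q̂ = 0.3 + 4 = 4.3; r = 3.3 − 4.3 = -1
N=5: Q̂ = 0.3 + 5 = 5.3; r = 6.3 − 5.3 = 1
N=6: Q̂ = 0.3 + 6 = 6.3; r = 8.3 − 6.3 = 2
N=7: Q̂ = 0.3 + 7 = 7.3; r = 2.3 − 7.3 = -5
N=8: Q̂ = 0.3 + 8 = 8.3; r = 11.3 − 8.3 = 3
N=9: Q̂ = 0.3 + 9 = 9.3; r = 6.3 − 9.3 = -3
N=10: Q̂ = 0.3 + 10 = 10.3; r = 13.3 − 10.3 = 3

2, 1, -3, -1, 1, 2, -5, 3, -3, 3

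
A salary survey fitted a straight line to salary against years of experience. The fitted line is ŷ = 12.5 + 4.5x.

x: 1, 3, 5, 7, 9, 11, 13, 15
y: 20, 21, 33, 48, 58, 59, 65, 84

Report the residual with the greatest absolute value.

r = -6

x=1: ŷ = 12.5 + 4.5·1 = 17; r = 20 − 17 = 3
x=3: ŷ = 12.5 + 4.5·3 = 26; r = 21 − 26 = -5
x=5: ŷ = 12.5 + 4.5·5 = 35; r = 33 − 35 = -2
x=7: ŷ = 12.5 + 4.5·7 = 44; r = 48 − 44 = 4
x=9: ŷ = 12.5 + 4.5·9 = 53; r = 58 − 53 = 5
x=11: ŷ = 12.5 + 4.5·11 = 62; r = 59 − 62 = -3
x=13: ŷ = 12.5 + 4.5·13 = 71; r = 65 − 71 = -6
x=15: ŷ = 12.5 + 4.5·15 = 80; r = 84 − 80 = 4
Largest |r| is 6 at x = 13, residual -6.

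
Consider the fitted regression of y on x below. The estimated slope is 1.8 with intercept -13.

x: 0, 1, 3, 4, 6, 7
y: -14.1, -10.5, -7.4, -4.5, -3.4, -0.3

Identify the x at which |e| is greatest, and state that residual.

x=0: ŷ = -13 + 1.8·0 = -13; e = -14.1 − (-13) = -1.1
x=1: ŷ = -13 + 1.8·1 = -11.2; e = -10.5 − (-11.2) = 0.7
x=3: ŷ = -13 + 1.8·3 = -7.6; e = -7.4 − (-7.6) = 0.2
x=4: ŷ = -13 + 1.8·4 = -5.8; e = -4.5 − (-5.8) = 1.3
x=6: ŷ = -13 + 1.8·6 = -2.2; e = -3.4 − (-2.2) = -1.2
x=7: ŷ = -13 + 1.8·7 = -0.4; e = -0.3 − (-0.4) = 0.1
Largest |e| is 1.3 at x = 4, residual 1.3.

x = 4, e = 1.3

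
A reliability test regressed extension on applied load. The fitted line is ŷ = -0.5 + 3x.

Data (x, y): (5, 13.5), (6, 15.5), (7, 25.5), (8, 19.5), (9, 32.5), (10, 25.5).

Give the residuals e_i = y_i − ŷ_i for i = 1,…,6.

-1, -2, 5, -4, 6, -4

x=5: ŷ = -0.5 + 3·5 = 14.5; e = 13.5 − 14.5 = -1
x=6: ŷ = -0.5 + 3·6 = 17.5; e = 15.5 − 17.5 = -2
x=7: ŷ = -0.5 + 3·7 = 20.5; e = 25.5 − 20.5 = 5
x=8: ŷ = -0.5 + 3·8 = 23.5; e = 19.5 − 23.5 = -4
x=9: ŷ = -0.5 + 3·9 = 26.5; e = 32.5 − 26.5 = 6
x=10: ŷ = -0.5 + 3·10 = 29.5; e = 25.5 − 29.5 = -4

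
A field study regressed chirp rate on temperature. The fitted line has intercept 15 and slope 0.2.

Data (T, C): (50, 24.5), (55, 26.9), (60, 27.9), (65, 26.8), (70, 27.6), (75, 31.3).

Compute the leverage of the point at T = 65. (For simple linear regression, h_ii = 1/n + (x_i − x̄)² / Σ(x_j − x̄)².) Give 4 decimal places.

T̄ = (50 + 55 + 60 + 65 + 70 + 75)/6 = 62.5
Σ(T − T̄)² = 156.25 + 56.25 + 6.25 + 6.25 + 56.25 + 156.25 = 437.5
h = 1/6 + (2.5)²/437.5 = 0.166667 + 0.0142857 = 0.1810

h = 0.1810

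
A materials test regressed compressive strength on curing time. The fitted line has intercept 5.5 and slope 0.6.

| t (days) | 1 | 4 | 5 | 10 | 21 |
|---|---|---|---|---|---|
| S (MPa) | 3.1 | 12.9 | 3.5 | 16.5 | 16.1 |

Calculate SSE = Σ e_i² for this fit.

t=1: ŷ = 5.5 + 0.6·1 = 6.1; e = 3.1 − 6.1 = -3
t=4: ŷ = 5.5 + 0.6·4 = 7.9; e = 12.9 − 7.9 = 5
t=5: ŷ = 5.5 + 0.6·5 = 8.5; e = 3.5 − 8.5 = -5
t=10: ŷ = 5.5 + 0.6·10 = 11.5; e = 16.5 − 11.5 = 5
t=21: ŷ = 5.5 + 0.6·21 = 18.1; e = 16.1 − 18.1 = -2
SSE = 9 + 25 + 25 + 25 + 4 = 88

SSE = 88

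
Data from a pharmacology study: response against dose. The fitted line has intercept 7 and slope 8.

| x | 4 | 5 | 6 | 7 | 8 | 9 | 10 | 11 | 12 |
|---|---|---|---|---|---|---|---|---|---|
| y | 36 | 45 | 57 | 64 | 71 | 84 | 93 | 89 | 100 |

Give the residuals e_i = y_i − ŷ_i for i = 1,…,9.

x=4: ŷ = 7 + 8·4 = 39; e = 36 − 39 = -3
x=5: ŷ = 7 + 8·5 = 47; e = 45 − 47 = -2
x=6: ŷ = 7 + 8·6 = 55; e = 57 − 55 = 2
x=7: ŷ = 7 + 8·7 = 63; e = 64 − 63 = 1
x=8: ŷ = 7 + 8·8 = 71; e = 71 − 71 = 0
x=9: ŷ = 7 + 8·9 = 79; e = 84 − 79 = 5
x=10: ŷ = 7 + 8·10 = 87; e = 93 − 87 = 6
x=11: ŷ = 7 + 8·11 = 95; e = 89 − 95 = -6
x=12: ŷ = 7 + 8·12 = 103; e = 100 − 103 = -3

-3, -2, 2, 1, 0, 5, 6, -6, -3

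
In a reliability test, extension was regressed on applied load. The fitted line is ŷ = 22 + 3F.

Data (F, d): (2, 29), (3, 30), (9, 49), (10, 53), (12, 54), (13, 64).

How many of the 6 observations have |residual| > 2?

F=2: ŷ = 22 + 3·2 = 28; r = 29 − 28 = 1
F=3: ŷ = 22 + 3·3 = 31; r = 30 − 31 = -1
F=9: ŷ = 22 + 3·9 = 49; r = 49 − 49 = 0
F=10: ŷ = 22 + 3·10 = 52; r = 53 − 52 = 1
F=12: ŷ = 22 + 3·12 = 58; r = 54 − 58 = -4
F=13: ŷ = 22 + 3·13 = 61; r = 64 − 61 = 3
|r| > 2: F=12 (|r|=4), F=13 (|r|=3) → 2

2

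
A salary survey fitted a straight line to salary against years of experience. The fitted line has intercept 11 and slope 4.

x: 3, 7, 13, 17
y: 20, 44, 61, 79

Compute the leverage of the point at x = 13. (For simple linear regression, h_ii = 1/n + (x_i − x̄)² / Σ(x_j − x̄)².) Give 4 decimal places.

h = 0.3276

x̄ = (3 + 7 + 13 + 17)/4 = 10
Σ(x − x̄)² = 49 + 9 + 9 + 49 = 116
h = 1/4 + (3)²/116 = 0.25 + 0.0775862 = 0.3276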